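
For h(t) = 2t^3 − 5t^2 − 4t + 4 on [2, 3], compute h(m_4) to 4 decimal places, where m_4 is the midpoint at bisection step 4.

-0.1997

midpoint 2.5: h = -6 < 0 → [2.5, 3]
midpoint 2.75: h = -3.21875 < 0 → [2.75, 3]
midpoint 2.875: h = -1.300781 < 0 → [2.875, 3]
midpoint 2.9375: h = -0.1997 < 0 → [2.9375, 3]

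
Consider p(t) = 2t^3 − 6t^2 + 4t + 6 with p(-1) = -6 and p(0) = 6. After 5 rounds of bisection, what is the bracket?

midpoint -0.5: p = 2.25 > 0 → [-1, -0.5]
midpoint -0.75: p = -1.21875 < 0 → [-0.75, -0.5]
midpoint -0.625: p = 0.667969 > 0 → [-0.75, -0.625]
midpoint -0.6875: p = -0.2358 < 0 → [-0.6875, -0.625]
midpoint -0.65625: p = 0.2258 > 0 → [-0.6875, -0.65625]

[-0.6875, -0.65625]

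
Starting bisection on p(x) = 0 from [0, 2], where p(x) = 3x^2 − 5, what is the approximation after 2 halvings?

1.5

m = 1, p(m) = -2 (−); new bracket [1, 2]
m = 1.5, p(m) = 1.75 (+); new bracket [1, 1.5]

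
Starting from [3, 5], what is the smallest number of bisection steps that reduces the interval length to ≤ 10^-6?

21

Width after n steps is 2/2^n. Need 2^n ≥ 2/10^-6 = 2000000.
2^20 = 1048576 < 2000000 ≤ 2^21 = 2097152, so n = 21.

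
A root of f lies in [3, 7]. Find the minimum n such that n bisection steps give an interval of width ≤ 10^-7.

26

Width after n steps is 4/2^n. Need 2^n ≥ 4/10^-7 = 40000000.
2^25 = 33554432 < 40000000 ≤ 2^26 = 67108864, so n = 26.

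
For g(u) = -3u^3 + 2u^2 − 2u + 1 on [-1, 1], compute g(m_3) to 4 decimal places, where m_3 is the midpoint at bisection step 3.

-0.6406

u = 0 gives g = 1, positive; keep [0, 1]
u = 0.5 gives g = 0.125, positive; keep [0.5, 1]
u = 0.75 gives g = -0.640625, negative; keep [0.5, 0.75]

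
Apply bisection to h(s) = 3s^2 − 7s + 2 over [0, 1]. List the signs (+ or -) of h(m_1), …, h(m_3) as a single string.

-+-

h(0.5) = -0.75 < 0, so the root lies in [0, 0.5]
h(0.25) = 0.4375 > 0, so the root lies in [0.25, 0.5]
h(0.375) = -0.203125 < 0, so the root lies in [0.25, 0.375]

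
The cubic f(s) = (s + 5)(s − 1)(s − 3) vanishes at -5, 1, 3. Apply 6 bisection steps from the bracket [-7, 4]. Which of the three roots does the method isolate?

-5

m = -1.5, f(m) = 39.375 (+); new bracket [-7, -1.5]
m = -4.25, f(m) = 28.546875 (+); new bracket [-7, -4.25]
m = -5.625, f(m) = -35.712891 (−); new bracket [-5.625, -4.25]
m = -4.9375, f(m) = 2.9456 (+); new bracket [-5.625, -4.9375]
m = -5.28125, f(m) = -14.6297 (−); new bracket [-5.28125, -4.9375]
m = -5.109375, f(m) = -5.4188 (−); new bracket [-5.109375, -4.9375]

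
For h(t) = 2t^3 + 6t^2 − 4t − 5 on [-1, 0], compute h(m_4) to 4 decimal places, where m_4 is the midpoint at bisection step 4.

t = -0.5 gives h = -1.75, negative; keep [-1, -0.5]
t = -0.75 gives h = 0.53125, positive; keep [-0.75, -0.5]
t = -0.625 gives h = -0.644531, negative; keep [-0.75, -0.625]
t = -0.6875 gives h = -0.064, negative; keep [-0.75, -0.6875]

-0.0640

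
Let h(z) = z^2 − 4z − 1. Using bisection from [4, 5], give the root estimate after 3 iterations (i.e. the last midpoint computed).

4.125

midpoint 4.5: h = 1.25 > 0 → [4, 4.5]
midpoint 4.25: h = 0.0625 > 0 → [4, 4.25]
midpoint 4.125: h = -0.484375 < 0 → [4.125, 4.25]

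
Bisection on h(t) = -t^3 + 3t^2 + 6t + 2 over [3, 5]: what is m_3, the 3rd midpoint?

h(4) = 10 > 0, so the root lies in [4, 5]
h(4.5) = -1.375 < 0, so the root lies in [4, 4.5]
h(4.25) = 4.921875 > 0, so the root lies in [4.25, 4.5]

4.25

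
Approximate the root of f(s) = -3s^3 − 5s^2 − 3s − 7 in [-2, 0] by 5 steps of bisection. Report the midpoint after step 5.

f(-1) = -6 < 0, so the root lies in [-2, -1]
f(-1.5) = -3.625 < 0, so the root lies in [-2, -1.5]
f(-1.75) = -0.984375 < 0, so the root lies in [-2, -1.75]
f(-1.875) = 0.8223 > 0, so the root lies in [-1.875, -1.75]
f(-1.8125) = -0.1252 < 0, so the root lies in [-1.875, -1.8125]

-1.8125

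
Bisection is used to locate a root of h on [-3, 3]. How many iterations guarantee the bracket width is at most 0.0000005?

24

Width after n steps is 6/2^n. Need 2^n ≥ 6/0.0000005 = 12000000.
2^23 = 8388608 < 12000000 ≤ 2^24 = 16777216, so n = 24.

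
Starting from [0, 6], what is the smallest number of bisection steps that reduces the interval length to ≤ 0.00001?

Width after n steps is 6/2^n. Need 2^n ≥ 6/0.00001 = 600000.
2^19 = 524288 < 600000 ≤ 2^20 = 1048576, so n = 20.

20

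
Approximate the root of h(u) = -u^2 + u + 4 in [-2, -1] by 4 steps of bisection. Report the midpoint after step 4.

-1.5625

midpoint -1.5: h = 0.25 > 0 → [-2, -1.5]
midpoint -1.75: h = -0.8125 < 0 → [-1.75, -1.5]
midpoint -1.625: h = -0.265625 < 0 → [-1.625, -1.5]
midpoint -1.5625: h = -0.0039 < 0 → [-1.5625, -1.5]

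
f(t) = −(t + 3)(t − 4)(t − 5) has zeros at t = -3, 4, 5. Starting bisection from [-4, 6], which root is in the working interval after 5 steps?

-3

m = 1, f(m) = -48 (−); new bracket [-4, 1]
m = -1.5, f(m) = -53.625 (−); new bracket [-4, -1.5]
m = -2.75, f(m) = -13.078125 (−); new bracket [-4, -2.75]
m = -3.375, f(m) = 23.1621 (+); new bracket [-3.375, -2.75]
m = -3.0625, f(m) = 3.5588 (+); new bracket [-3.0625, -2.75]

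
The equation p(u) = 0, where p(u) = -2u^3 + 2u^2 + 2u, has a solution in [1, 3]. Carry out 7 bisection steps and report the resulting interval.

u = 2 gives p = -4, negative; keep [1, 2]
u = 1.5 gives p = 0.75, positive; keep [1.5, 2]
u = 1.75 gives p = -1.09375, negative; keep [1.5, 1.75]
u = 1.625 gives p = -0.0508, negative; keep [1.5, 1.625]
u = 1.5625 gives p = 0.3784, positive; keep [1.5625, 1.625]
u = 1.59375 gives p = 0.1712, positive; keep [1.59375, 1.625]
u = 1.609375 gives p = 0.0621, positive; keep [1.609375, 1.625]

[1.609375, 1.625]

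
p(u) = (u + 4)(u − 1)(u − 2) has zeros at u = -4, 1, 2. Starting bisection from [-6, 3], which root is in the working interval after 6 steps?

midpoint -1.5: p = 21.875 > 0 → [-6, -1.5]
midpoint -3.75: p = 6.828125 > 0 → [-6, -3.75]
midpoint -4.875: p = -35.341797 < 0 → [-4.875, -3.75]
midpoint -4.3125: p = -10.4797 < 0 → [-4.3125, -3.75]
midpoint -4.03125: p = -0.9483 < 0 → [-4.03125, -3.75]
midpoint -3.890625: p = 3.151 > 0 → [-4.03125, -3.890625]

-4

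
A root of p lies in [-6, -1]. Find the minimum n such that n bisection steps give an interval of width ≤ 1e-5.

Width after n steps is 5/2^n. Need 2^n ≥ 5/1e-5 = 500000.
2^18 = 262144 < 500000 ≤ 2^19 = 524288, so n = 19.

19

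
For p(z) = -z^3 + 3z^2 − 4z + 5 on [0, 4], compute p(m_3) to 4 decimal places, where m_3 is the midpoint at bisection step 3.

-1.8750

midpoint 2: p = 1 > 0 → [2, 4]
midpoint 3: p = -7 < 0 → [2, 3]
midpoint 2.5: p = -1.875 < 0 → [2, 2.5]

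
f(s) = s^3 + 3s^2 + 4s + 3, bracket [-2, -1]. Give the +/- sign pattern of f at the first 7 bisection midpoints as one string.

s = -1.5 gives f = 0.375, positive; keep [-2, -1.5]
s = -1.75 gives f = -0.171875, negative; keep [-1.75, -1.5]
s = -1.625 gives f = 0.130859, positive; keep [-1.75, -1.625]
s = -1.6875 gives f = -0.0125, negative; keep [-1.6875, -1.625]
s = -1.65625 gives f = 0.0611, positive; keep [-1.6875, -1.65625]
s = -1.671875 gives f = 0.0248, positive; keep [-1.6875, -1.671875]
s = -1.6796875 gives f = 0.0063, positive; keep [-1.6875, -1.6796875]

+-+-+++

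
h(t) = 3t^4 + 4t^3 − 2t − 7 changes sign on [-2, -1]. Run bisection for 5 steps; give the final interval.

midpoint -1.5: h = -2.3125 < 0 → [-2, -1.5]
midpoint -1.75: h = 3.199219 > 0 → [-1.75, -1.5]
midpoint -1.625: h = 0.004639 > 0 → [-1.625, -1.5]
midpoint -1.5625: h = -1.2524 < 0 → [-1.625, -1.5625]
midpoint -1.59375: h = -0.6499 < 0 → [-1.625, -1.59375]

[-1.625, -1.59375]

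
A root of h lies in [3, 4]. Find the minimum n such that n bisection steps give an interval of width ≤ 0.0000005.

Width after n steps is 1/2^n. Need 2^n ≥ 1/0.0000005 = 2000000.
2^20 = 1048576 < 2000000 ≤ 2^21 = 2097152, so n = 21.

21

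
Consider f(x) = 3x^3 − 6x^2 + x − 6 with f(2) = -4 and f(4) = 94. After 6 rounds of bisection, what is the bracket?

f(3) = 24 > 0, so the root lies in [2, 3]
f(2.5) = 5.875 > 0, so the root lies in [2, 2.5]
f(2.25) = 0.046875 > 0, so the root lies in [2, 2.25]
f(2.125) = -2.1816 < 0, so the root lies in [2.125, 2.25]
f(2.1875) = -1.1208 < 0, so the root lies in [2.1875, 2.25]
f(2.21875) = -0.5506 < 0, so the root lies in [2.21875, 2.25]

[2.21875, 2.25]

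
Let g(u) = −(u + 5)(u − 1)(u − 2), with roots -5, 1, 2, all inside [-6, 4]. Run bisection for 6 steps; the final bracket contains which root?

-5

midpoint -1: g = -24 < 0 → [-6, -1]
midpoint -3.5: g = -37.125 < 0 → [-6, -3.5]
midpoint -4.75: g = -9.703125 < 0 → [-6, -4.75]
midpoint -5.375: g = 17.6309 > 0 → [-5.375, -4.75]
midpoint -5.0625: g = 2.676 > 0 → [-5.0625, -4.75]
midpoint -4.90625: g = -3.8241 < 0 → [-5.0625, -4.90625]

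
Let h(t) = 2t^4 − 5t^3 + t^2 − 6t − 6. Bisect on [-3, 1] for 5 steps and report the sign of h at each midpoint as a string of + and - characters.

+--+-

t = -1 gives h = 8, positive; keep [-1, 1]
t = 0 gives h = -6, negative; keep [-1, 0]
t = -0.5 gives h = -2, negative; keep [-1, -0.5]
t = -0.75 gives h = 1.8047, positive; keep [-0.75, -0.5]
t = -0.625 gives h = -0.3335, negative; keep [-0.75, -0.625]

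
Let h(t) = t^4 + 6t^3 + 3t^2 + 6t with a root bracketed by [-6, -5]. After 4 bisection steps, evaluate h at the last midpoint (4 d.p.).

5.4251

m = -5.5, h(m) = -25.4375 (−); new bracket [-6, -5.5]
m = -5.75, h(m) = 17.160156 (+); new bracket [-5.75, -5.5]
m = -5.625, h(m) = -5.570068 (−); new bracket [-5.75, -5.625]
m = -5.6875, h(m) = 5.4251 (+); new bracket [-5.6875, -5.625]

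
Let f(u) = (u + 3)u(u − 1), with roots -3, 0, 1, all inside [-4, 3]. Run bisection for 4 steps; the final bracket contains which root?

midpoint -0.5: f = 1.875 > 0 → [-4, -0.5]
midpoint -2.25: f = 5.484375 > 0 → [-4, -2.25]
midpoint -3.125: f = -1.611328 < 0 → [-3.125, -2.25]
midpoint -2.6875: f = 3.0969 > 0 → [-3.125, -2.6875]

-3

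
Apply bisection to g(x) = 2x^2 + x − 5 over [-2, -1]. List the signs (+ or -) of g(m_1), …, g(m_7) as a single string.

x = -1.5 gives g = -2, negative; keep [-2, -1.5]
x = -1.75 gives g = -0.625, negative; keep [-2, -1.75]
x = -1.875 gives g = 0.15625, positive; keep [-1.875, -1.75]
x = -1.8125 gives g = -0.2422, negative; keep [-1.875, -1.8125]
x = -1.84375 gives g = -0.0449, negative; keep [-1.875, -1.84375]
x = -1.859375 gives g = 0.0552, positive; keep [-1.859375, -1.84375]
x = -1.8515625 gives g = 0.005, positive; keep [-1.8515625, -1.84375]

--+--++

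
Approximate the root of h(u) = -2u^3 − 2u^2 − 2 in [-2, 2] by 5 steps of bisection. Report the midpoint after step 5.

u = 0 gives h = -2, negative; keep [-2, 0]
u = -1 gives h = -2, negative; keep [-2, -1]
u = -1.5 gives h = 0.25, positive; keep [-1.5, -1]
u = -1.25 gives h = -1.2188, negative; keep [-1.5, -1.25]
u = -1.375 gives h = -0.582, negative; keep [-1.5, -1.375]

-1.375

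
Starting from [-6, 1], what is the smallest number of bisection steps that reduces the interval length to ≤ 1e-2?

10

Width after n steps is 7/2^n. Need 2^n ≥ 7/1e-2 = 700.
2^9 = 512 < 700 ≤ 2^10 = 1024, so n = 10.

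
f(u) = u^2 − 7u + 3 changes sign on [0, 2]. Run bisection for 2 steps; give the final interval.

[0, 0.5]

m = 1, f(m) = -3 (−); new bracket [0, 1]
m = 0.5, f(m) = -0.25 (−); new bracket [0, 0.5]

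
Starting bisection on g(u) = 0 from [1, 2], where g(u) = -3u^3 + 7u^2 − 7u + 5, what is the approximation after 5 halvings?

u = 1.5 gives g = 0.125, positive; keep [1.5, 2]
u = 1.75 gives g = -1.890625, negative; keep [1.5, 1.75]
u = 1.625 gives g = -0.763672, negative; keep [1.5, 1.625]
u = 1.5625 gives g = -0.2917, negative; keep [1.5, 1.5625]
u = 1.53125 gives g = -0.0768, negative; keep [1.5, 1.53125]

1.53125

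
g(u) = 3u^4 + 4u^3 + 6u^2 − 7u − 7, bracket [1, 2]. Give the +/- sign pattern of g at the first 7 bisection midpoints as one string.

midpoint 1.5: g = 24.6875 > 0 → [1, 1.5]
midpoint 1.25: g = 8.761719 > 0 → [1, 1.25]
midpoint 1.125: g = 3.219482 > 0 → [1, 1.125]
midpoint 1.0625: g = 0.9571 > 0 → [1, 1.0625]
midpoint 1.03125: g = -0.0581 < 0 → [1.03125, 1.0625]
midpoint 1.046875: g = 0.4401 > 0 → [1.03125, 1.046875]
midpoint 1.0390625: g = 0.1887 > 0 → [1.03125, 1.0390625]

++++-++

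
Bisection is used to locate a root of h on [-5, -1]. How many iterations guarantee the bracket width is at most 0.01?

Width after n steps is 4/2^n. Need 2^n ≥ 4/0.01 = 400.
2^8 = 256 < 400 ≤ 2^9 = 512, so n = 9.

9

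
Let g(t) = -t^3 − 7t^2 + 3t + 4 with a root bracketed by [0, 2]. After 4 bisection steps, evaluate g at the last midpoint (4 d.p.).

t = 1 gives g = -1, negative; keep [0, 1]
t = 0.5 gives g = 3.625, positive; keep [0.5, 1]
t = 0.75 gives g = 1.890625, positive; keep [0.75, 1]
t = 0.875 gives g = 0.5957, positive; keep [0.875, 1]

0.5957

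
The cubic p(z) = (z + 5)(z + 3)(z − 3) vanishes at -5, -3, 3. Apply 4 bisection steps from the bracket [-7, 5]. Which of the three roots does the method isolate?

3

midpoint -1: p = -32 < 0 → [-1, 5]
midpoint 2: p = -35 < 0 → [2, 5]
midpoint 3.5: p = 27.625 > 0 → [2, 3.5]
midpoint 2.75: p = -11.1406 < 0 → [2.75, 3.5]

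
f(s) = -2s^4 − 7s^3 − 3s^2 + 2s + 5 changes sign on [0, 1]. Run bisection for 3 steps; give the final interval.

[0.75, 0.875]

m = 0.5, f(m) = 4.25 (+); new bracket [0.5, 1]
m = 0.75, f(m) = 1.226562 (+); new bracket [0.75, 1]
m = 0.875, f(m) = -1.408691 (−); new bracket [0.75, 0.875]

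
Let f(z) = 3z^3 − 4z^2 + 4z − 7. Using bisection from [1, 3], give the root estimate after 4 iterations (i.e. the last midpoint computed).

1.375

midpoint 2: f = 9 > 0 → [1, 2]
midpoint 1.5: f = 0.125 > 0 → [1, 1.5]
midpoint 1.25: f = -2.390625 < 0 → [1.25, 1.5]
midpoint 1.375: f = -1.2637 < 0 → [1.375, 1.5]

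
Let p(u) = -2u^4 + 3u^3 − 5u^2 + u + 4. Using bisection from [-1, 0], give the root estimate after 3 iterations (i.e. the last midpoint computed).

-0.625

m = -0.5, p(m) = 1.75 (+); new bracket [-1, -0.5]
m = -0.75, p(m) = -1.460938 (−); new bracket [-0.75, -0.5]
m = -0.625, p(m) = 0.384277 (+); new bracket [-0.75, -0.625]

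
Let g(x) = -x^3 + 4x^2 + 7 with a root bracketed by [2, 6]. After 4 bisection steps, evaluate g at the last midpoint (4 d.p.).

2.4844

x = 4 gives g = 7, positive; keep [4, 6]
x = 5 gives g = -18, negative; keep [4, 5]
x = 4.5 gives g = -3.125, negative; keep [4, 4.5]
x = 4.25 gives g = 2.4844, positive; keep [4.25, 4.5]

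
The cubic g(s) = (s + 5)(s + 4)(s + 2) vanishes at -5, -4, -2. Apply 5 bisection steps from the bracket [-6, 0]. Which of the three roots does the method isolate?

s = -3 gives g = -2, negative; keep [-3, 0]
s = -1.5 gives g = 4.375, positive; keep [-3, -1.5]
s = -2.25 gives g = -1.203125, negative; keep [-2.25, -1.5]
s = -1.875 gives g = 0.8301, positive; keep [-2.25, -1.875]
s = -2.0625 gives g = -0.3557, negative; keep [-2.0625, -1.875]

-2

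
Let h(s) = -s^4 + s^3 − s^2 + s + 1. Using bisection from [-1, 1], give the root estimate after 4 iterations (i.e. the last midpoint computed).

h(0) = 1 > 0, so the root lies in [-1, 0]
h(-0.5) = 0.0625 > 0, so the root lies in [-1, -0.5]
h(-0.75) = -1.050781 < 0, so the root lies in [-0.75, -0.5]
h(-0.625) = -0.4124 < 0, so the root lies in [-0.625, -0.5]

-0.625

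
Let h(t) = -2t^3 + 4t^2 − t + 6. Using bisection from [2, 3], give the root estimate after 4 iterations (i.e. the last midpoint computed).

t = 2.5 gives h = -2.75, negative; keep [2, 2.5]
t = 2.25 gives h = 1.21875, positive; keep [2.25, 2.5]
t = 2.375 gives h = -0.605469, negative; keep [2.25, 2.375]
t = 2.3125 gives h = 0.3452, positive; keep [2.3125, 2.375]

2.3125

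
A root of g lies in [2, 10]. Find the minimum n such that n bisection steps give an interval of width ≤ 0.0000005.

24

Width after n steps is 8/2^n. Need 2^n ≥ 8/0.0000005 = 16000000.
2^23 = 8388608 < 16000000 ≤ 2^24 = 16777216, so n = 24.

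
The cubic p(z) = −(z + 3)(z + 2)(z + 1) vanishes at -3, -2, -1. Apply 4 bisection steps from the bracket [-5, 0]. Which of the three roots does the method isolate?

-3

z = -2.5 gives p = -0.375, negative; keep [-5, -2.5]
z = -3.75 gives p = 3.609375, positive; keep [-3.75, -2.5]
z = -3.125 gives p = 0.298828, positive; keep [-3.125, -2.5]
z = -2.8125 gives p = -0.2761, negative; keep [-3.125, -2.8125]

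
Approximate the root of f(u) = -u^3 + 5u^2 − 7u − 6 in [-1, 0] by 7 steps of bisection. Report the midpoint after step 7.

-0.5859375

u = -0.5 gives f = -1.125, negative; keep [-1, -0.5]
u = -0.75 gives f = 2.484375, positive; keep [-0.75, -0.5]
u = -0.625 gives f = 0.572266, positive; keep [-0.625, -0.5]
u = -0.5625 gives f = -0.3025, negative; keep [-0.625, -0.5625]
u = -0.59375 gives f = 0.1283, positive; keep [-0.59375, -0.5625]
u = -0.578125 gives f = -0.0888, negative; keep [-0.59375, -0.578125]
u = -0.5859375 gives f = 0.0193, positive; keep [-0.5859375, -0.578125]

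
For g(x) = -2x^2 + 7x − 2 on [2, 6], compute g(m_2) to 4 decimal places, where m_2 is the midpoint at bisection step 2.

1.0000

g(4) = -6 < 0, so the root lies in [2, 4]
g(3) = 1 > 0, so the root lies in [3, 4]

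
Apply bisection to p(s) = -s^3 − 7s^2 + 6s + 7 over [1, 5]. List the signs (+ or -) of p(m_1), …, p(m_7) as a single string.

p(3) = -65 < 0, so the root lies in [1, 3]
p(2) = -17 < 0, so the root lies in [1, 2]
p(1.5) = -3.125 < 0, so the root lies in [1, 1.5]
p(1.25) = 1.6094 > 0, so the root lies in [1.25, 1.5]
p(1.375) = -0.584 < 0, so the root lies in [1.25, 1.375]
p(1.3125) = 0.5554 > 0, so the root lies in [1.3125, 1.375]
p(1.34375) = -0.0035 < 0, so the root lies in [1.3125, 1.34375]

---+-+-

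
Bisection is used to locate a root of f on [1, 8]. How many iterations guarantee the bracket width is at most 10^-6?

Width after n steps is 7/2^n. Need 2^n ≥ 7/10^-6 = 7000000.
2^22 = 4194304 < 7000000 ≤ 2^23 = 8388608, so n = 23.

23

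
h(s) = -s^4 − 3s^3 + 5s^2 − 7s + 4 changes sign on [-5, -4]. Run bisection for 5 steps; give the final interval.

[-4.53125, -4.5]

m = -4.5, h(m) = 0.0625 (+); new bracket [-5, -4.5]
m = -4.75, h(m) = -37.488281 (−); new bracket [-4.75, -4.5]
m = -4.625, h(m) = -17.435791 (−); new bracket [-4.625, -4.5]
m = -4.5625, h(m) = -8.3787 (−); new bracket [-4.5625, -4.5]
m = -4.53125, h(m) = -4.0825 (−); new bracket [-4.53125, -4.5]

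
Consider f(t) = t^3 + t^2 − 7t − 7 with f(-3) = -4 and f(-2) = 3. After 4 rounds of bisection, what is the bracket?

[-2.6875, -2.625]

t = -2.5 gives f = 1.125, positive; keep [-3, -2.5]
t = -2.75 gives f = -0.984375, negative; keep [-2.75, -2.5]
t = -2.625 gives f = 0.177734, positive; keep [-2.75, -2.625]
t = -2.6875 gives f = -0.3757, negative; keep [-2.6875, -2.625]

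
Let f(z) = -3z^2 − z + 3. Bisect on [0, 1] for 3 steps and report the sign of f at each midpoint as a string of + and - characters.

++-

m = 0.5, f(m) = 1.75 (+); new bracket [0.5, 1]
m = 0.75, f(m) = 0.5625 (+); new bracket [0.75, 1]
m = 0.875, f(m) = -0.171875 (−); new bracket [0.75, 0.875]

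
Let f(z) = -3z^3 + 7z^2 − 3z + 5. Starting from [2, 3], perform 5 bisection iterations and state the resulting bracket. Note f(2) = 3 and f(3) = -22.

[2.21875, 2.25]

m = 2.5, f(m) = -5.625 (−); new bracket [2, 2.5]
m = 2.25, f(m) = -0.484375 (−); new bracket [2, 2.25]
m = 2.125, f(m) = 1.447266 (+); new bracket [2.125, 2.25]
m = 2.1875, f(m) = 0.531 (+); new bracket [2.1875, 2.25]
m = 2.21875, f(m) = 0.036 (+); new bracket [2.21875, 2.25]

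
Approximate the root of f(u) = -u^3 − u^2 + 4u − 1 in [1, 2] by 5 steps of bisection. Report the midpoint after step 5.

m = 1.5, f(m) = -0.625 (−); new bracket [1, 1.5]
m = 1.25, f(m) = 0.484375 (+); new bracket [1.25, 1.5]
m = 1.375, f(m) = 0.009766 (+); new bracket [1.375, 1.5]
m = 1.4375, f(m) = -0.2869 (−); new bracket [1.375, 1.4375]
m = 1.40625, f(m) = -0.1335 (−); new bracket [1.375, 1.40625]

1.40625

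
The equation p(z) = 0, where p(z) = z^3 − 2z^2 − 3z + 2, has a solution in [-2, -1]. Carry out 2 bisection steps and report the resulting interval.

[-1.5, -1.25]

p(-1.5) = -1.375 < 0, so the root lies in [-1.5, -1]
p(-1.25) = 0.671875 > 0, so the root lies in [-1.5, -1.25]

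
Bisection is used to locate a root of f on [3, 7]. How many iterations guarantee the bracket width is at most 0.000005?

Width after n steps is 4/2^n. Need 2^n ≥ 4/0.000005 = 800000.
2^19 = 524288 < 800000 ≤ 2^20 = 1048576, so n = 20.

20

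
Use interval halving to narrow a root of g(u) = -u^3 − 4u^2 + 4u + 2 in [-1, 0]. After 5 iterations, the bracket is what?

[-0.375, -0.34375]

midpoint -0.5: g = -0.875 < 0 → [-0.5, 0]
midpoint -0.25: g = 0.765625 > 0 → [-0.5, -0.25]
midpoint -0.375: g = -0.009766 < 0 → [-0.375, -0.25]
midpoint -0.3125: g = 0.3899 > 0 → [-0.375, -0.3125]
midpoint -0.34375: g = 0.193 > 0 → [-0.375, -0.34375]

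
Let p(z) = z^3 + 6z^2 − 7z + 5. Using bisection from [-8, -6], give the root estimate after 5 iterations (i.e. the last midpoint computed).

-7.0625

midpoint -7: p = 5 > 0 → [-8, -7]
midpoint -7.5: p = -26.875 < 0 → [-7.5, -7]
midpoint -7.25: p = -9.953125 < 0 → [-7.25, -7]
midpoint -7.125: p = -2.2363 < 0 → [-7.125, -7]
midpoint -7.0625: p = 1.4412 > 0 → [-7.125, -7.0625]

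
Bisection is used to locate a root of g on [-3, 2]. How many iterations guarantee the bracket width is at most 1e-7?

Width after n steps is 5/2^n. Need 2^n ≥ 5/1e-7 = 50000000.
2^25 = 33554432 < 50000000 ≤ 2^26 = 67108864, so n = 26.

26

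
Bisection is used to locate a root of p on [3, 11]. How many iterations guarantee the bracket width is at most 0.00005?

18

Width after n steps is 8/2^n. Need 2^n ≥ 8/0.00005 = 160000.
2^17 = 131072 < 160000 ≤ 2^18 = 262144, so n = 18.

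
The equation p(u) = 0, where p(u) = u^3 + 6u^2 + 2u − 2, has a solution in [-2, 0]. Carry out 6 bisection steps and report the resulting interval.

m = -1, p(m) = 1 (+); new bracket [-1, 0]
m = -0.5, p(m) = -1.625 (−); new bracket [-1, -0.5]
m = -0.75, p(m) = -0.546875 (−); new bracket [-1, -0.75]
m = -0.875, p(m) = 0.1738 (+); new bracket [-0.875, -0.75]
m = -0.8125, p(m) = -0.2004 (−); new bracket [-0.875, -0.8125]
m = -0.84375, p(m) = -0.0167 (−); new bracket [-0.875, -0.84375]

[-0.875, -0.84375]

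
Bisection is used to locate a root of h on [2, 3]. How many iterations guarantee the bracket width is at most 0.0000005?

21

Width after n steps is 1/2^n. Need 2^n ≥ 1/0.0000005 = 2000000.
2^20 = 1048576 < 2000000 ≤ 2^21 = 2097152, so n = 21.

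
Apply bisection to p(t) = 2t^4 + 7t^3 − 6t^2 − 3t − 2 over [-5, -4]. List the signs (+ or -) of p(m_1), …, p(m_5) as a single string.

m = -4.5, p(m) = 72.25 (+); new bracket [-4.5, -4]
m = -4.25, p(m) = 17.523438 (+); new bracket [-4.25, -4]
m = -4.125, p(m) = -3.981934 (−); new bracket [-4.25, -4.125]
m = -4.1875, p(m) = 6.3157 (+); new bracket [-4.1875, -4.125]
m = -4.15625, p(m) = 1.0555 (+); new bracket [-4.15625, -4.125]

++-++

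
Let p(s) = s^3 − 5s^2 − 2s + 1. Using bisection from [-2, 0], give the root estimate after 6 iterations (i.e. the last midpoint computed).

midpoint -1: p = -3 < 0 → [-1, 0]
midpoint -0.5: p = 0.625 > 0 → [-1, -0.5]
midpoint -0.75: p = -0.734375 < 0 → [-0.75, -0.5]
midpoint -0.625: p = 0.0527 > 0 → [-0.75, -0.625]
midpoint -0.6875: p = -0.3132 < 0 → [-0.6875, -0.625]
midpoint -0.65625: p = -0.1234 < 0 → [-0.65625, -0.625]

-0.65625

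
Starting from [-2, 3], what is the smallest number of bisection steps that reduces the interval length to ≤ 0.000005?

20

Width after n steps is 5/2^n. Need 2^n ≥ 5/0.000005 = 1000000.
2^19 = 524288 < 1000000 ≤ 2^20 = 1048576, so n = 20.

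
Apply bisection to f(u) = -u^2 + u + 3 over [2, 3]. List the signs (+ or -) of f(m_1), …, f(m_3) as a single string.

-+-

midpoint 2.5: f = -0.75 < 0 → [2, 2.5]
midpoint 2.25: f = 0.1875 > 0 → [2.25, 2.5]
midpoint 2.375: f = -0.265625 < 0 → [2.25, 2.375]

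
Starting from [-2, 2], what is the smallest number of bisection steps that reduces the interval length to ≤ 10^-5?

19

Width after n steps is 4/2^n. Need 2^n ≥ 4/10^-5 = 400000.
2^18 = 262144 < 400000 ≤ 2^19 = 524288, so n = 19.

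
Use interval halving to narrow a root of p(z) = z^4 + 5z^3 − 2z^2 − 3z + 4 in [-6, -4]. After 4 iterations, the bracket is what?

midpoint -5: p = -31 < 0 → [-6, -5]
midpoint -5.5: p = 43.1875 > 0 → [-5.5, -5]
midpoint -5.25: p = 0.800781 > 0 → [-5.25, -5]
midpoint -5.125: p = -16.3298 < 0 → [-5.25, -5.125]

[-5.25, -5.125]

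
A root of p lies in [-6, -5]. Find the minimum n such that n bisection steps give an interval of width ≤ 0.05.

5

Width after n steps is 1/2^n. Need 2^n ≥ 1/0.05 = 20.
2^4 = 16 < 20 ≤ 2^5 = 32, so n = 5.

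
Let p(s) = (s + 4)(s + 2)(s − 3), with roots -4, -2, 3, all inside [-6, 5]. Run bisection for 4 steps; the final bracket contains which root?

3

m = -0.5, p(m) = -18.375 (−); new bracket [-0.5, 5]
m = 2.25, p(m) = -19.921875 (−); new bracket [2.25, 5]
m = 3.625, p(m) = 26.806641 (+); new bracket [2.25, 3.625]
m = 2.9375, p(m) = -2.1409 (−); new bracket [2.9375, 3.625]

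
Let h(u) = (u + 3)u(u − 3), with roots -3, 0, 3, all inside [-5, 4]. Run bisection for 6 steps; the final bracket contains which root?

h(-0.5) = 4.375 > 0, so the root lies in [-5, -0.5]
h(-2.75) = 3.953125 > 0, so the root lies in [-5, -2.75]
h(-3.875) = -23.310547 < 0, so the root lies in [-3.875, -2.75]
h(-3.3125) = -6.5344 < 0, so the root lies in [-3.3125, -2.75]
h(-3.03125) = -0.5713 < 0, so the root lies in [-3.03125, -2.75]
h(-2.890625) = 1.8624 > 0, so the root lies in [-3.03125, -2.890625]

-3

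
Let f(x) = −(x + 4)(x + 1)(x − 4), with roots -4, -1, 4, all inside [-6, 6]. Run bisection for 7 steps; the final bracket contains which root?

midpoint 0: f = 16 > 0 → [0, 6]
midpoint 3: f = 28 > 0 → [3, 6]
midpoint 4.5: f = -23.375 < 0 → [3, 4.5]
midpoint 3.75: f = 9.2031 > 0 → [3.75, 4.5]
midpoint 4.125: f = -5.2051 < 0 → [3.75, 4.125]
midpoint 3.9375: f = 2.4495 > 0 → [3.9375, 4.125]
midpoint 4.03125: f = -1.2627 < 0 → [3.9375, 4.03125]

4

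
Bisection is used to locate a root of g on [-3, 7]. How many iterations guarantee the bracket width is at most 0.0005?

Width after n steps is 10/2^n. Need 2^n ≥ 10/0.0005 = 20000.
2^14 = 16384 < 20000 ≤ 2^15 = 32768, so n = 15.

15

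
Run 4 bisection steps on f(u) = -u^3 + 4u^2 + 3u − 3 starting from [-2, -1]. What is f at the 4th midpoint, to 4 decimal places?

-0.4724

midpoint -1.5: f = 4.875 > 0 → [-1.5, -1]
midpoint -1.25: f = 1.453125 > 0 → [-1.25, -1]
midpoint -1.125: f = 0.111328 > 0 → [-1.125, -1]
midpoint -1.0625: f = -0.4724 < 0 → [-1.125, -1.0625]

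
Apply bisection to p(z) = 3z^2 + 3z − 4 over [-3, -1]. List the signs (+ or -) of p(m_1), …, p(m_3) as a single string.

m = -2, p(m) = 2 (+); new bracket [-2, -1]
m = -1.5, p(m) = -1.75 (−); new bracket [-2, -1.5]
m = -1.75, p(m) = -0.0625 (−); new bracket [-2, -1.75]

+--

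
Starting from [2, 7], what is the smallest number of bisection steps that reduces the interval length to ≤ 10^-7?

26

Width after n steps is 5/2^n. Need 2^n ≥ 5/10^-7 = 50000000.
2^25 = 33554432 < 50000000 ≤ 2^26 = 67108864, so n = 26.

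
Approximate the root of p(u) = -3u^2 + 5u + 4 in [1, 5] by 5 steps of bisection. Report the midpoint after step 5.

midpoint 3: p = -8 < 0 → [1, 3]
midpoint 2: p = 2 > 0 → [2, 3]
midpoint 2.5: p = -2.25 < 0 → [2, 2.5]
midpoint 2.25: p = 0.0625 > 0 → [2.25, 2.5]
midpoint 2.375: p = -1.0469 < 0 → [2.25, 2.375]

2.375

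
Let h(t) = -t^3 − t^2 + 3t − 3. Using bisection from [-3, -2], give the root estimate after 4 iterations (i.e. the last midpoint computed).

-2.5625

midpoint -2.5: h = -1.125 < 0 → [-3, -2.5]
midpoint -2.75: h = 1.984375 > 0 → [-2.75, -2.5]
midpoint -2.625: h = 0.322266 > 0 → [-2.625, -2.5]
midpoint -2.5625: h = -0.4275 < 0 → [-2.625, -2.5625]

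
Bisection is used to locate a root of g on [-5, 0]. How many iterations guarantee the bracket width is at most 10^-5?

Width after n steps is 5/2^n. Need 2^n ≥ 5/10^-5 = 500000.
2^18 = 262144 < 500000 ≤ 2^19 = 524288, so n = 19.

19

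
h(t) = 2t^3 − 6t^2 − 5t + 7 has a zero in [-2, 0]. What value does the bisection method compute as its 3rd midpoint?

h(-1) = 4 > 0, so the root lies in [-2, -1]
h(-1.5) = -5.75 < 0, so the root lies in [-1.5, -1]
h(-1.25) = -0.03125 < 0, so the root lies in [-1.25, -1]

-1.25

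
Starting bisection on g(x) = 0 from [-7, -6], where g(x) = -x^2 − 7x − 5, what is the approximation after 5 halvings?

midpoint -6.5: g = -1.75 < 0 → [-6.5, -6]
midpoint -6.25: g = -0.3125 < 0 → [-6.25, -6]
midpoint -6.125: g = 0.359375 > 0 → [-6.25, -6.125]
midpoint -6.1875: g = 0.0273 > 0 → [-6.25, -6.1875]
midpoint -6.21875: g = -0.1416 < 0 → [-6.21875, -6.1875]

-6.21875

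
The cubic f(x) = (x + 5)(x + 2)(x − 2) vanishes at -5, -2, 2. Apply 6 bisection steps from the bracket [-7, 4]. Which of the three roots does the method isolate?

2

f(-1.5) = -6.125 < 0, so the root lies in [-1.5, 4]
f(1.25) = -15.234375 < 0, so the root lies in [1.25, 4]
f(2.625) = 22.041016 > 0, so the root lies in [1.25, 2.625]
f(1.9375) = -1.7073 < 0, so the root lies in [1.9375, 2.625]
f(2.28125) = 8.7674 > 0, so the root lies in [1.9375, 2.28125]
f(2.109375) = 3.1954 > 0, so the root lies in [1.9375, 2.109375]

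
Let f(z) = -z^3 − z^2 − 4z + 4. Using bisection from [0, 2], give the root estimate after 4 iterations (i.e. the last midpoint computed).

f(1) = -2 < 0, so the root lies in [0, 1]
f(0.5) = 1.625 > 0, so the root lies in [0.5, 1]
f(0.75) = 0.015625 > 0, so the root lies in [0.75, 1]
f(0.875) = -0.9355 < 0, so the root lies in [0.75, 0.875]

0.875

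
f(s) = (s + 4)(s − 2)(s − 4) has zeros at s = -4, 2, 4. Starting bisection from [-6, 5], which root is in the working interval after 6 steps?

s = -0.5 gives f = 39.375, positive; keep [-6, -0.5]
s = -3.25 gives f = 28.546875, positive; keep [-6, -3.25]
s = -4.625 gives f = -35.712891, negative; keep [-4.625, -3.25]
s = -3.9375 gives f = 2.9456, positive; keep [-4.625, -3.9375]
s = -4.28125 gives f = -14.6297, negative; keep [-4.28125, -3.9375]
s = -4.109375 gives f = -5.4188, negative; keep [-4.109375, -3.9375]

-4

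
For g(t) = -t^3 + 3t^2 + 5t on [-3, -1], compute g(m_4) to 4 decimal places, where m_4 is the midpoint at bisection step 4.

-0.4043

t = -2 gives g = 10, positive; keep [-2, -1]
t = -1.5 gives g = 2.625, positive; keep [-1.5, -1]
t = -1.25 gives g = 0.390625, positive; keep [-1.25, -1]
t = -1.125 gives g = -0.4043, negative; keep [-1.25, -1.125]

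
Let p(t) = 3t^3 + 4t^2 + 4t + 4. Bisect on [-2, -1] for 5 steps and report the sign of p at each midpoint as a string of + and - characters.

t = -1.5 gives p = -3.125, negative; keep [-1.5, -1]
t = -1.25 gives p = -0.609375, negative; keep [-1.25, -1]
t = -1.125 gives p = 0.291016, positive; keep [-1.25, -1.125]
t = -1.1875 gives p = -0.1331, negative; keep [-1.1875, -1.125]
t = -1.15625 gives p = 0.0852, positive; keep [-1.1875, -1.15625]

--+-+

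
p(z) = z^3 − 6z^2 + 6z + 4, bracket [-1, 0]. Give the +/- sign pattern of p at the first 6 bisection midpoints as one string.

-+++--

z = -0.5 gives p = -0.625, negative; keep [-0.5, 0]
z = -0.25 gives p = 2.109375, positive; keep [-0.5, -0.25]
z = -0.375 gives p = 0.853516, positive; keep [-0.5, -0.375]
z = -0.4375 gives p = 0.1428, positive; keep [-0.5, -0.4375]
z = -0.46875 gives p = -0.2339, negative; keep [-0.46875, -0.4375]
z = -0.453125 gives p = -0.0437, negative; keep [-0.453125, -0.4375]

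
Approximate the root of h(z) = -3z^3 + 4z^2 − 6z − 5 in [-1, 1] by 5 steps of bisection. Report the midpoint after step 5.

z = 0 gives h = -5, negative; keep [-1, 0]
z = -0.5 gives h = -0.625, negative; keep [-1, -0.5]
z = -0.75 gives h = 3.015625, positive; keep [-0.75, -0.5]
z = -0.625 gives h = 1.0449, positive; keep [-0.625, -0.5]
z = -0.5625 gives h = 0.1746, positive; keep [-0.5625, -0.5]

-0.5625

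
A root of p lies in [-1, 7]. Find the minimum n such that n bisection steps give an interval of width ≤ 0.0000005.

Width after n steps is 8/2^n. Need 2^n ≥ 8/0.0000005 = 16000000.
2^23 = 8388608 < 16000000 ≤ 2^24 = 16777216, so n = 24.

24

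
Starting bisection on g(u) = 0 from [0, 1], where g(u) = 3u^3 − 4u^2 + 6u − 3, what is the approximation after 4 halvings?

m = 0.5, g(m) = -0.625 (−); new bracket [0.5, 1]
m = 0.75, g(m) = 0.515625 (+); new bracket [0.5, 0.75]
m = 0.625, g(m) = -0.080078 (−); new bracket [0.625, 0.75]
m = 0.6875, g(m) = 0.2092 (+); new bracket [0.625, 0.6875]

0.6875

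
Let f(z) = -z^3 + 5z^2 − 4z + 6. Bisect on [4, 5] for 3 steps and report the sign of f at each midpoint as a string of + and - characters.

-++

f(4.5) = -1.875 < 0, so the root lies in [4, 4.5]
f(4.25) = 2.546875 > 0, so the root lies in [4.25, 4.5]
f(4.375) = 0.462891 > 0, so the root lies in [4.375, 4.5]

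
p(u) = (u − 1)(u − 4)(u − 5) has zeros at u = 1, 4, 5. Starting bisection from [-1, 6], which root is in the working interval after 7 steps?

1

u = 2.5 gives p = 5.625, positive; keep [-1, 2.5]
u = 0.75 gives p = -3.453125, negative; keep [0.75, 2.5]
u = 1.625 gives p = 5.009766, positive; keep [0.75, 1.625]
u = 1.1875 gives p = 2.0105, positive; keep [0.75, 1.1875]
u = 0.96875 gives p = -0.3819, negative; keep [0.96875, 1.1875]
u = 1.078125 gives p = 0.8953, positive; keep [0.96875, 1.078125]
u = 1.0234375 gives p = 0.2774, positive; keep [0.96875, 1.0234375]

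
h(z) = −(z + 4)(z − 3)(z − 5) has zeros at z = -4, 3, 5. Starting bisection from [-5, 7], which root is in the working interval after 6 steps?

-4

midpoint 1: h = -40 < 0 → [-5, 1]
midpoint -2: h = -70 < 0 → [-5, -2]
midpoint -3.5: h = -27.625 < 0 → [-5, -3.5]
midpoint -4.25: h = 16.7656 > 0 → [-4.25, -3.5]
midpoint -3.875: h = -7.627 < 0 → [-4.25, -3.875]
midpoint -4.0625: h = 4.0002 > 0 → [-4.0625, -3.875]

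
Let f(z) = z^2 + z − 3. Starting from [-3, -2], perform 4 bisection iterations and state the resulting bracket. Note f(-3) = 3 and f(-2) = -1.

[-2.3125, -2.25]

z = -2.5 gives f = 0.75, positive; keep [-2.5, -2]
z = -2.25 gives f = -0.1875, negative; keep [-2.5, -2.25]
z = -2.375 gives f = 0.265625, positive; keep [-2.375, -2.25]
z = -2.3125 gives f = 0.0352, positive; keep [-2.3125, -2.25]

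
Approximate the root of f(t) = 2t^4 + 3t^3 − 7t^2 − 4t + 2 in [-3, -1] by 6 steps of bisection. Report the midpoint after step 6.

-2.53125

m = -2, f(m) = -10 (−); new bracket [-3, -2]
m = -2.5, f(m) = -0.5 (−); new bracket [-3, -2.5]
m = -2.75, f(m) = 12.054688 (+); new bracket [-2.75, -2.5]
m = -2.625, f(m) = 4.9634 (+); new bracket [-2.625, -2.5]
m = -2.5625, f(m) = 2.0413 (+); new bracket [-2.5625, -2.5]
m = -2.53125, f(m) = 0.7246 (+); new bracket [-2.53125, -2.5]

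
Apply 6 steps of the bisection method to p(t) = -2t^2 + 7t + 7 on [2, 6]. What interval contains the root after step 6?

[4.25, 4.3125]

midpoint 4: p = 3 > 0 → [4, 6]
midpoint 5: p = -8 < 0 → [4, 5]
midpoint 4.5: p = -2 < 0 → [4, 4.5]
midpoint 4.25: p = 0.625 > 0 → [4.25, 4.5]
midpoint 4.375: p = -0.6562 < 0 → [4.25, 4.375]
midpoint 4.3125: p = -0.0078 < 0 → [4.25, 4.3125]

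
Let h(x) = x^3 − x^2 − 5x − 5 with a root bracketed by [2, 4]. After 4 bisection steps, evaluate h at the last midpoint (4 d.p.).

midpoint 3: h = -2 < 0 → [3, 4]
midpoint 3.5: h = 8.125 > 0 → [3, 3.5]
midpoint 3.25: h = 2.515625 > 0 → [3, 3.25]
midpoint 3.125: h = 0.127 > 0 → [3, 3.125]

0.1270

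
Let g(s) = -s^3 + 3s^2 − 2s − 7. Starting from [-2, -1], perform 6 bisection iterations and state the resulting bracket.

midpoint -1.5: g = 6.125 > 0 → [-1.5, -1]
midpoint -1.25: g = 2.140625 > 0 → [-1.25, -1]
midpoint -1.125: g = 0.470703 > 0 → [-1.125, -1]
midpoint -1.0625: g = -0.2888 < 0 → [-1.125, -1.0625]
midpoint -1.09375: g = 0.0848 > 0 → [-1.09375, -1.0625]
midpoint -1.078125: g = -0.1035 < 0 → [-1.09375, -1.078125]

[-1.09375, -1.078125]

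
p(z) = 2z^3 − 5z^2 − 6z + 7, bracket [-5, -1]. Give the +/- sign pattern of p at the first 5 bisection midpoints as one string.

m = -3, p(m) = -74 (−); new bracket [-3, -1]
m = -2, p(m) = -17 (−); new bracket [-2, -1]
m = -1.5, p(m) = -2 (−); new bracket [-1.5, -1]
m = -1.25, p(m) = 2.7812 (+); new bracket [-1.5, -1.25]
m = -1.375, p(m) = 0.5977 (+); new bracket [-1.5, -1.375]

---++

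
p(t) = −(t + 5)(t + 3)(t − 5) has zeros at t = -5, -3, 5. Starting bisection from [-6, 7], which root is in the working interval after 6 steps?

5

m = 0.5, p(m) = 86.625 (+); new bracket [0.5, 7]
m = 3.75, p(m) = 73.828125 (+); new bracket [3.75, 7]
m = 5.375, p(m) = -32.583984 (−); new bracket [3.75, 5.375]
m = 4.5625, p(m) = 31.6384 (+); new bracket [4.5625, 5.375]
m = 4.96875, p(m) = 2.4825 (+); new bracket [4.96875, 5.375]
m = 5.171875, p(m) = -14.2868 (−); new bracket [4.96875, 5.171875]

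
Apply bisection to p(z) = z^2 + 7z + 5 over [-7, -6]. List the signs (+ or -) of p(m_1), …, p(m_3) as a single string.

++-

midpoint -6.5: p = 1.75 > 0 → [-6.5, -6]
midpoint -6.25: p = 0.3125 > 0 → [-6.25, -6]
midpoint -6.125: p = -0.359375 < 0 → [-6.25, -6.125]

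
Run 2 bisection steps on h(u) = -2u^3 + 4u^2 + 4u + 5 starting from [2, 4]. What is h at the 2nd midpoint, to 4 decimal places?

8.7500

midpoint 3: h = -1 < 0 → [2, 3]
midpoint 2.5: h = 8.75 > 0 → [2.5, 3]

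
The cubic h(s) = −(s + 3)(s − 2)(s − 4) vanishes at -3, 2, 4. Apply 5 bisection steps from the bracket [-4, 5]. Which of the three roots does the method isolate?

midpoint 0.5: h = -18.375 < 0 → [-4, 0.5]
midpoint -1.75: h = -26.953125 < 0 → [-4, -1.75]
midpoint -2.875: h = -4.189453 < 0 → [-4, -2.875]
midpoint -3.4375: h = 17.6931 > 0 → [-3.4375, -2.875]
midpoint -3.15625: h = 5.7655 > 0 → [-3.15625, -2.875]

-3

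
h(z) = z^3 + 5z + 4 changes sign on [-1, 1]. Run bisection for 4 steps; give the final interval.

midpoint 0: h = 4 > 0 → [-1, 0]
midpoint -0.5: h = 1.375 > 0 → [-1, -0.5]
midpoint -0.75: h = -0.171875 < 0 → [-0.75, -0.5]
midpoint -0.625: h = 0.6309 > 0 → [-0.75, -0.625]

[-0.75, -0.625]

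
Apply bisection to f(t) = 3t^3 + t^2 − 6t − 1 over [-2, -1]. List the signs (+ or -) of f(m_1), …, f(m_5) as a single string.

midpoint -1.5: f = 0.125 > 0 → [-2, -1.5]
midpoint -1.75: f = -3.515625 < 0 → [-1.75, -1.5]
midpoint -1.625: f = -1.482422 < 0 → [-1.625, -1.5]
midpoint -1.5625: f = -0.6277 < 0 → [-1.5625, -1.5]
midpoint -1.53125: f = -0.2389 < 0 → [-1.53125, -1.5]

+----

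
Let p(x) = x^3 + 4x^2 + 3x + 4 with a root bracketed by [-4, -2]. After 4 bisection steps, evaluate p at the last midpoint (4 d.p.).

p(-3) = 4 > 0, so the root lies in [-4, -3]
p(-3.5) = -0.375 < 0, so the root lies in [-3.5, -3]
p(-3.25) = 2.171875 > 0, so the root lies in [-3.5, -3.25]
p(-3.375) = 0.9941 > 0, so the root lies in [-3.5, -3.375]

0.9941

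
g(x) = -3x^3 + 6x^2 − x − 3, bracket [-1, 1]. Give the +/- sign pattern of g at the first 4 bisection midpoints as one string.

--++

g(0) = -3 < 0, so the root lies in [-1, 0]
g(-0.5) = -0.625 < 0, so the root lies in [-1, -0.5]
g(-0.75) = 2.390625 > 0, so the root lies in [-0.75, -0.5]
g(-0.625) = 0.7012 > 0, so the root lies in [-0.625, -0.5]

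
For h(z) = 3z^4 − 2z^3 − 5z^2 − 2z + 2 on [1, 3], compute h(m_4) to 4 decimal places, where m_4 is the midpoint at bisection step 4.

m = 2, h(m) = 10 (+); new bracket [1, 2]
m = 1.5, h(m) = -3.8125 (−); new bracket [1.5, 2]
m = 1.75, h(m) = 0.605469 (+); new bracket [1.5, 1.75]
m = 1.625, h(m) = -2.1165 (−); new bracket [1.625, 1.75]

-2.1165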